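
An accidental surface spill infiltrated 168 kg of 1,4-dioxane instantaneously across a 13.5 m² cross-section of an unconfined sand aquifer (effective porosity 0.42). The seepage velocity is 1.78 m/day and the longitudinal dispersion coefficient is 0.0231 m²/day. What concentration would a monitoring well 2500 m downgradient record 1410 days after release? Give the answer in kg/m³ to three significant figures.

0.701 kg/m³

For an instantaneous plane source, C(x,t) = M/(n_e·A·√(4πDt)) · exp(−(x−vt)²/(4Dt)), with n_e·A the pore (flow) area.
Plume center vt = 1.78 × 1410 = 2509.8 m, so the well at 2500 m is 9.8 m upgradient of the peak.
√(4πDt) = 20.23 m, giving peak height M/(n_e·A·√(4πDt)) = 168/(0.42 × 13.5 × 20.23) = 1.465 kg/m³.
(x−vt)²/(4Dt) = (-9.8)²/(4 × 0.0231 × 1410) = 0.7372; exp(−0.7372) = 0.4785.
C = 1.465 × 0.4785 = 0.701 kg/m³.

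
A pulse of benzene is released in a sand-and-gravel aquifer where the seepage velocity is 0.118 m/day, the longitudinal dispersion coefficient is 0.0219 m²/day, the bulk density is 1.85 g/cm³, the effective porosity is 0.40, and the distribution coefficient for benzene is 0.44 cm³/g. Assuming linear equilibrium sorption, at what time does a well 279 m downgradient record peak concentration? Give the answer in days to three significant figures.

Retardation factor R = 1 + ρ_b·K_d/n = 1 + 1.85 × 0.44/0.40 = 3.035.
Sorption retards both mechanisms: v_R = v/R = 0.03888 m/day, D_R = D/R = 0.007216 m²/day.
Peak time from v_R²t² + 2D_R t − x² = 0: t = (√(D_R² + v_R²x²) − D_R)/v_R².
√(D_R² + v_R²x²) = √(0.007216² + 0.03888² × 279²) = 10.85; v_R² = 0.001512.
t = (10.85 − 0.007216)/0.001512 = 7170 days.

7170 days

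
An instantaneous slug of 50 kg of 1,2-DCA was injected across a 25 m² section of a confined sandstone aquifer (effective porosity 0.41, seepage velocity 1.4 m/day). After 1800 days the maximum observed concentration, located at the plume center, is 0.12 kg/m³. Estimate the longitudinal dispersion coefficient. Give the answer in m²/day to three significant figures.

At the plume center C_max = M/(n_e·A·√(4πDt)), so D = M²/(4πt·(n_e·A·C_max)²).
n_e·A·C_max = 0.41 × 25 × 0.12 = 1.230 kg/m.
D = 50²/(4π × 1800 × 1.230²) = 0.0731 m²/day.

0.0731 m²/day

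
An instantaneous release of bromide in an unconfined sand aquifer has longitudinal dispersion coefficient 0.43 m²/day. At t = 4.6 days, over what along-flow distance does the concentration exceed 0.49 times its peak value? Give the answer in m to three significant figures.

The plume is Gaussian with σ = √(2Dt) = √(2 × 0.43 × 4.6) = 1.989 m.
C/C_peak = exp(−Δx²/(2σ²)) = 0.49 ⇒ Δx = σ·√(−2 ln 0.49) = 1.989 × 1.194 = 2.375 m.
Width = 2Δx = 4.75 m.

4.75 m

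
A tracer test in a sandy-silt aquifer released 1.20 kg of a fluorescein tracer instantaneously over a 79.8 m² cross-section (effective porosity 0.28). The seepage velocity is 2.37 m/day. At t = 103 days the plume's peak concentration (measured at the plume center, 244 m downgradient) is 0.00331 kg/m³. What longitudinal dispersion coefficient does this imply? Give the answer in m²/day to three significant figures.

At the plume center C_max = M/(n_e·A·√(4πDt)), so D = M²/(4πt·(n_e·A·C_max)²).
n_e·A·C_max = 0.28 × 79.8 × 0.00331 = 0.07396 kg/m.
D = 1.20²/(4π × 103 × 0.07396²) = 0.203 m²/day.

0.203 m²/day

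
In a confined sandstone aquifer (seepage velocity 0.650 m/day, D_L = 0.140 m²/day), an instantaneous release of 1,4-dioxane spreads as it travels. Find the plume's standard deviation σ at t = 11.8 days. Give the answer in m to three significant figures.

1.82 m

Dispersive spreading gives a Gaussian with σ² = 2Dt; advection only shifts the center.
σ = √(2 × 0.140 × 11.8) = 1.82 m.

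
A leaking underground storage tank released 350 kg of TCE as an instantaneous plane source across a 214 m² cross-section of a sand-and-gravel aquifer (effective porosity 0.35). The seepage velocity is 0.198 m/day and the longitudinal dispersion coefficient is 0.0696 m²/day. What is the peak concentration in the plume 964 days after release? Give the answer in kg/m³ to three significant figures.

The peak of an instantaneous 1D plume sits at x = vt; there the Gaussian factor is 1 and C_max = M/(n_e·A·√(4πDt)), where n_e·A is the pore area the mass is dissolved in.
√(4πDt) = √(4π × 0.0696 × 964) = 29.04 m, so C_max = 350/(0.35 × 214 × 29.04) = 0.161 kg/m³.

0.161 kg/m³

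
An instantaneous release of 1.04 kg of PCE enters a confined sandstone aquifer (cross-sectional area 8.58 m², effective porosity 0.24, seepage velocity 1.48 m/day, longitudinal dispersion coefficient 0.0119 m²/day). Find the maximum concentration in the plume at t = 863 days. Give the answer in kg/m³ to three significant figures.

The peak of an instantaneous 1D plume sits at x = vt; there the Gaussian factor is 1 and C_max = M/(n_e·A·√(4πDt)), where n_e·A is the pore area the mass is dissolved in.
√(4πDt) = √(4π × 0.0119 × 863) = 11.36 m, so C_max = 1.04/(0.24 × 8.58 × 11.36) = 0.0445 kg/m³.

0.0445 kg/m³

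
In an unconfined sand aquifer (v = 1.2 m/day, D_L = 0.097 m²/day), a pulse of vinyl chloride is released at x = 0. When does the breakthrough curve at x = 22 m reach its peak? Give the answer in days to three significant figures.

18.3 days

For the 1D instantaneous-source solution, setting ∂C/∂t = 0 at fixed x gives v²t² + 2Dt − x² = 0, so t = (√(D² + v²x²) − D)/v².
√(D² + v²x²) = √(0.097² + 1.2² × 22²) = 26.40; v² = 1.44.
t = (26.40 − 0.097)/1.44 = 18.3 days (vs. the pure-advection estimate x/v = 18.3 d).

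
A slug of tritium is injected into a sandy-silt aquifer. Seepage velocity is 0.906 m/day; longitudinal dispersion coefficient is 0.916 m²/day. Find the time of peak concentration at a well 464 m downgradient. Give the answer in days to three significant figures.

For the 1D instantaneous-source solution, setting ∂C/∂t = 0 at fixed x gives v²t² + 2Dt − x² = 0, so t = (√(D² + v²x²) − D)/v².
√(D² + v²x²) = √(0.916² + 0.906² × 464²) = 420.4; v² = 0.820836.
t = (420.4 − 0.916)/0.820836 = 511 days (vs. the pure-advection estimate x/v = 512 d).

511 days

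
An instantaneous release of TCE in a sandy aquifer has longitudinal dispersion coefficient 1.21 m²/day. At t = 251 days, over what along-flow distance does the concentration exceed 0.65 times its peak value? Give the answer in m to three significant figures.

The plume is Gaussian with σ = √(2Dt) = √(2 × 1.21 × 251) = 24.65 m.
C/C_peak = exp(−Δx²/(2σ²)) = 0.65 ⇒ Δx = σ·√(−2 ln 0.65) = 24.65 × 0.9282 = 22.88 m.
Width = 2Δx = 45.8 m.

45.8 m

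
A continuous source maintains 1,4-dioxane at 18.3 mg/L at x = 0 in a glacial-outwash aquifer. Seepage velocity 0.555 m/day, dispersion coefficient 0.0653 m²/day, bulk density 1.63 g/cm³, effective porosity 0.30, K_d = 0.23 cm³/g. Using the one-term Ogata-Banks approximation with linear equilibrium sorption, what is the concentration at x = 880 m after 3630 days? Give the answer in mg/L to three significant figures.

Retardation factor R = 1 + ρ_b·K_d/n = 1 + 1.63 × 0.23/0.30 = 2.250.
Sorption retards both mechanisms: v_R = v/R = 0.2467 m/day, D_R = D/R = 0.02902 m²/day.
v_R·t = 0.2467 × 3630 = 895.521 m; 2√(D_R t) = 20.53 m; argument = (880 − 895.521)/20.53 = -0.7560.
C = C₀ × ½·erfc(-0.7560) = 18.3 × 0.8575 = 15.7 mg/L.

15.7 mg/L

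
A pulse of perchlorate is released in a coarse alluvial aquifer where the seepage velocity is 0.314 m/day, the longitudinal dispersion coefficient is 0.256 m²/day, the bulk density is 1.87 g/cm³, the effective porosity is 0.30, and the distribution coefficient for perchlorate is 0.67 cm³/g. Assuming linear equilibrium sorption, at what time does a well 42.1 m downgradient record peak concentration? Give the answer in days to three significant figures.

Retardation factor R = 1 + ρ_b·K_d/n = 1 + 1.87 × 0.67/0.30 = 5.176.
Sorption retards both mechanisms: v_R = v/R = 0.06066 m/day, D_R = D/R = 0.04946 m²/day.
Peak time from v_R²t² + 2D_R t − x² = 0: t = (√(D_R² + v_R²x²) − D_R)/v_R².
√(D_R² + v_R²x²) = √(0.04946² + 0.06066² × 42.1²) = 2.554; v_R² = 0.003680.
t = (2.554 − 0.04946)/0.003680 = 681 days.

681 days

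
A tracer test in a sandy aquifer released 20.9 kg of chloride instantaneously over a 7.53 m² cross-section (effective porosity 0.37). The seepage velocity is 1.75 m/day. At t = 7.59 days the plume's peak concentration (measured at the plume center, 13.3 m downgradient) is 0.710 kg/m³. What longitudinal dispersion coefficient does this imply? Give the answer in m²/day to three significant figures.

1.17 m²/day

At the plume center C_max = M/(n_e·A·√(4πDt)), so D = M²/(4πt·(n_e·A·C_max)²).
n_e·A·C_max = 0.37 × 7.53 × 0.710 = 1.978 kg/m.
D = 20.9²/(4π × 7.59 × 1.978²) = 1.17 m²/day.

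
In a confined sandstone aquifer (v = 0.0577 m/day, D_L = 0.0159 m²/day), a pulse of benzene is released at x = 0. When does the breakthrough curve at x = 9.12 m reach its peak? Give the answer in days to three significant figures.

For the 1D instantaneous-source solution, setting ∂C/∂t = 0 at fixed x gives v²t² + 2Dt − x² = 0, so t = (√(D² + v²x²) − D)/v².
√(D² + v²x²) = √(0.0159² + 0.0577² × 9.12²) = 0.5265; v² = 0.00332929.
t = (0.5265 − 0.0159)/0.00332929 = 153 days (vs. the pure-advection estimate x/v = 158 d).

153 days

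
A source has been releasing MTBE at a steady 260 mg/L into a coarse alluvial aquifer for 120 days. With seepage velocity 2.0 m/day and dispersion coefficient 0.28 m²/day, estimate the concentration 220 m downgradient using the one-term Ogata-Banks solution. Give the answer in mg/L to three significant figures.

For a continuous step input, C/C₀ ≈ ½·erfc((x−vt)/(2√(Dt))).
vt = 2.0 × 120 = 240 m and 2√(Dt) = 2√(0.28 × 120) = 11.59 m.
Argument (x−vt)/(2√(Dt)) = (220 − 240)/11.59 = -1.726; ½·erfc(-1.726) = 0.9927.
C = 260 × 0.9927 = 258 mg/L.

258 mg/L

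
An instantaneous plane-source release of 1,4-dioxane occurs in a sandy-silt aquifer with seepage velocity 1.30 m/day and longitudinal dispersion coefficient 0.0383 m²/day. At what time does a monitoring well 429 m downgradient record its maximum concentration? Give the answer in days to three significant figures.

330 days

For the 1D instantaneous-source solution, setting ∂C/∂t = 0 at fixed x gives v²t² + 2Dt − x² = 0, so t = (√(D² + v²x²) − D)/v².
√(D² + v²x²) = √(0.0383² + 1.30² × 429²) = 557.7; v² = 1.69.
t = (557.7 − 0.0383)/1.69 = 330 days (vs. the pure-advection estimate x/v = 330 d).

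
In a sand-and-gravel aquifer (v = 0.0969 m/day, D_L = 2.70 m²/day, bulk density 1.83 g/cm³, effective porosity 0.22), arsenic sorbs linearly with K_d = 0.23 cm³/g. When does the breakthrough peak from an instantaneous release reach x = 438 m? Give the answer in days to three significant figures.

12400 days

Retardation factor R = 1 + ρ_b·K_d/n = 1 + 1.83 × 0.23/0.22 = 2.913.
Sorption retards both mechanisms: v_R = v/R = 0.03326 m/day, D_R = D/R = 0.9269 m²/day.
Peak time from v_R²t² + 2D_R t − x² = 0: t = (√(D_R² + v_R²x²) − D_R)/v_R².
√(D_R² + v_R²x²) = √(0.9269² + 0.03326² × 438²) = 14.60; v_R² = 0.001106.
t = (14.60 − 0.9269)/0.001106 = 12400 days.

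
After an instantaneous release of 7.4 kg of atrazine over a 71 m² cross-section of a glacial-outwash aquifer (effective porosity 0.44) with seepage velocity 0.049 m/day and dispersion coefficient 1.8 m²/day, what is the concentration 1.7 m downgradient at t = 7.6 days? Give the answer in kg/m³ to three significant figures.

For an instantaneous plane source, C(x,t) = M/(n_e·A·√(4πDt)) · exp(−(x−vt)²/(4Dt)), with n_e·A the pore (flow) area.
Plume center vt = 0.049 × 7.6 = 0.3724 m, so the well at 1.7 m is 1.3276 m downgradient of the peak.
√(4πDt) = 13.11 m, giving peak height M/(n_e·A·√(4πDt)) = 7.4/(0.44 × 71 × 13.11) = 0.01807 kg/m³.
(x−vt)²/(4Dt) = (1.3276)²/(4 × 1.8 × 7.6) = 0.03221; exp(−0.03221) = 0.9683.
C = 0.01807 × 0.9683 = 0.0175 kg/m³.

0.0175 kg/m³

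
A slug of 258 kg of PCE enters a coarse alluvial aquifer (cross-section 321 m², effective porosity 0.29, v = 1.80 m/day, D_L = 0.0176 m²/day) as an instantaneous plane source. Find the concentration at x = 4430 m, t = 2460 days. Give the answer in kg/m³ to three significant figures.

For an instantaneous plane source, C(x,t) = M/(n_e·A·√(4πDt)) · exp(−(x−vt)²/(4Dt)), with n_e·A the pore (flow) area.
Plume center vt = 1.80 × 2460 = 4428 m, so the well at 4430 m is 2 m downgradient of the peak.
√(4πDt) = 23.33 m, giving peak height M/(n_e·A·√(4πDt)) = 258/(0.29 × 321 × 23.33) = 0.1188 kg/m³.
(x−vt)²/(4Dt) = (2)²/(4 × 0.0176 × 2460) = 0.02310; exp(−0.02310) = 0.9772.
C = 0.1188 × 0.9772 = 0.116 kg/m³.

0.116 kg/m³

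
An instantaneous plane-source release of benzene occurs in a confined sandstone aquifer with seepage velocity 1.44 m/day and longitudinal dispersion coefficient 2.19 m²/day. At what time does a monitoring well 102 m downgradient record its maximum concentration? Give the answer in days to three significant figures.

For the 1D instantaneous-source solution, setting ∂C/∂t = 0 at fixed x gives v²t² + 2Dt − x² = 0, so t = (√(D² + v²x²) − D)/v².
√(D² + v²x²) = √(2.19² + 1.44² × 102²) = 146.9; v² = 2.0736.
t = (146.9 − 2.19)/2.0736 = 69.8 days (vs. the pure-advection estimate x/v = 70.8 d).

69.8 days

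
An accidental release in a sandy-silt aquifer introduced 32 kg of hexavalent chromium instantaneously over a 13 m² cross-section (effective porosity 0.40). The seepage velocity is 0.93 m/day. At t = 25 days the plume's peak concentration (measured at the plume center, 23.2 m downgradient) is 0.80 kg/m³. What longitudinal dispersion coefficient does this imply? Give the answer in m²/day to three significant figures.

0.188 m²/day

At the plume center C_max = M/(n_e·A·√(4πDt)), so D = M²/(4πt·(n_e·A·C_max)²).
n_e·A·C_max = 0.40 × 13 × 0.80 = 4.160 kg/m.
D = 32²/(4π × 25 × 4.160²) = 0.188 m²/day.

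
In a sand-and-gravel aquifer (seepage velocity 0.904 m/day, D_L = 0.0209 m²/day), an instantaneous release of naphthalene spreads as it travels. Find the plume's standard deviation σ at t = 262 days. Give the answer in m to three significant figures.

Dispersive spreading gives a Gaussian with σ² = 2Dt; advection only shifts the center.
σ = √(2 × 0.0209 × 262) = 3.31 m.

3.31 m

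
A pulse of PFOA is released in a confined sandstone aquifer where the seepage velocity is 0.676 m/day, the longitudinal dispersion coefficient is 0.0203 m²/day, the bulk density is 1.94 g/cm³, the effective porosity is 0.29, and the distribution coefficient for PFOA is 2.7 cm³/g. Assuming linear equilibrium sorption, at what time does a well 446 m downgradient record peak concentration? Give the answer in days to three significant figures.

Retardation factor R = 1 + ρ_b·K_d/n = 1 + 1.94 × 2.7/0.29 = 19.06.
Sorption retards both mechanisms: v_R = v/R = 0.03547 m/day, D_R = D/R = 0.001065 m²/day.
Peak time from v_R²t² + 2D_R t − x² = 0: t = (√(D_R² + v_R²x²) − D_R)/v_R².
√(D_R² + v_R²x²) = √(0.001065² + 0.03547² × 446²) = 15.82; v_R² = 0.001258.
t = (15.82 − 0.001065)/0.001258 = 12600 days.

12600 days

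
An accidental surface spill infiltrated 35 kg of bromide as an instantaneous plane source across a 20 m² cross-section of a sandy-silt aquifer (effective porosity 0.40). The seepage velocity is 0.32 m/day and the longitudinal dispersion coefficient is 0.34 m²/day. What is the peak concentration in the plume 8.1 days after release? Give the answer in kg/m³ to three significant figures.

The peak of an instantaneous 1D plume sits at x = vt; there the Gaussian factor is 1 and C_max = M/(n_e·A·√(4πDt)), where n_e·A is the pore area the mass is dissolved in.
√(4πDt) = √(4π × 0.34 × 8.1) = 5.883 m, so C_max = 35/(0.40 × 20 × 5.883) = 0.744 kg/m³.

0.744 kg/m³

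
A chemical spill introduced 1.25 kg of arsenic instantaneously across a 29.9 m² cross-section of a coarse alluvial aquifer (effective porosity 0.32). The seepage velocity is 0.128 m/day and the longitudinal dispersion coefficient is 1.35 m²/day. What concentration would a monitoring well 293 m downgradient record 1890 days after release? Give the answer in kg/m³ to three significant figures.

For an instantaneous plane source, C(x,t) = M/(n_e·A·√(4πDt)) · exp(−(x−vt)²/(4Dt)), with n_e·A the pore (flow) area.
Plume center vt = 0.128 × 1890 = 241.92 m, so the well at 293 m is 51.08 m downgradient of the peak.
√(4πDt) = 179.1 m, giving peak height M/(n_e·A·√(4πDt)) = 1.25/(0.32 × 29.9 × 179.1) = 0.0007294 kg/m³.
(x−vt)²/(4Dt) = (51.08)²/(4 × 1.35 × 1890) = 0.2557; exp(−0.2557) = 0.7744.
C = 0.0007294 × 0.7744 = 0.000565 kg/m³.

0.000565 kg/m³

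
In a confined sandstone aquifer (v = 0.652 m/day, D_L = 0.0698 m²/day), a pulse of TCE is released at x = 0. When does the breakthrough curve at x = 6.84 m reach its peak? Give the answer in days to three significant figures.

For the 1D instantaneous-source solution, setting ∂C/∂t = 0 at fixed x gives v²t² + 2Dt − x² = 0, so t = (√(D² + v²x²) − D)/v².
√(D² + v²x²) = √(0.0698² + 0.652² × 6.84²) = 4.460; v² = 0.425104.
t = (4.460 − 0.0698)/0.425104 = 10.3 days (vs. the pure-advection estimate x/v = 10.5 d).

10.3 days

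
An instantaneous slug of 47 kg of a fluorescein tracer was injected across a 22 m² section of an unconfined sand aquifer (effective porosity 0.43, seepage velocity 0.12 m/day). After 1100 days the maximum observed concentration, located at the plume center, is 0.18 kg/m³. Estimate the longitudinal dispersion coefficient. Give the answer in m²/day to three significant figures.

0.0551 m²/day

At the plume center C_max = M/(n_e·A·√(4πDt)), so D = M²/(4πt·(n_e·A·C_max)²).
n_e·A·C_max = 0.43 × 22 × 0.18 = 1.703 kg/m.
D = 47²/(4π × 1100 × 1.703²) = 0.0551 m²/day.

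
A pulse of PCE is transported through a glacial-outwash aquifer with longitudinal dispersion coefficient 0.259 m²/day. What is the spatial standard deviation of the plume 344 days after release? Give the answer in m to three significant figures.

Dispersive spreading gives a Gaussian with σ² = 2Dt; advection only shifts the center.
σ = √(2 × 0.259 × 344) = 13.3 m.

13.3 m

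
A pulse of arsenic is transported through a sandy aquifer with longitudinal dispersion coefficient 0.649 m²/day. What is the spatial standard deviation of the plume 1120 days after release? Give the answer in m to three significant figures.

38.1 m

Dispersive spreading gives a Gaussian with σ² = 2Dt; advection only shifts the center.
σ = √(2 × 0.649 × 1120) = 38.1 m.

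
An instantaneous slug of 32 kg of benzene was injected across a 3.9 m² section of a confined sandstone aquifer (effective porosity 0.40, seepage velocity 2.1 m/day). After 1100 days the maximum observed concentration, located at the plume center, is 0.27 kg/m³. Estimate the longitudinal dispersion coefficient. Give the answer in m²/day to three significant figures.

0.418 m²/day

At the plume center C_max = M/(n_e·A·√(4πDt)), so D = M²/(4πt·(n_e·A·C_max)²).
n_e·A·C_max = 0.40 × 3.9 × 0.27 = 0.4212 kg/m.
D = 32²/(4π × 1100 × 0.4212²) = 0.418 m²/day.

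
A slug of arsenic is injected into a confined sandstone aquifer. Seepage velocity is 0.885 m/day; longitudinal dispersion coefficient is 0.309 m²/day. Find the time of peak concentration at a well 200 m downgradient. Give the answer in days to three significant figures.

For the 1D instantaneous-source solution, setting ∂C/∂t = 0 at fixed x gives v²t² + 2Dt − x² = 0, so t = (√(D² + v²x²) − D)/v².
√(D² + v²x²) = √(0.309² + 0.885² × 200²) = 177.0; v² = 0.783225.
t = (177.0 − 0.309)/0.783225 = 226 days (vs. the pure-advection estimate x/v = 226 d).

226 days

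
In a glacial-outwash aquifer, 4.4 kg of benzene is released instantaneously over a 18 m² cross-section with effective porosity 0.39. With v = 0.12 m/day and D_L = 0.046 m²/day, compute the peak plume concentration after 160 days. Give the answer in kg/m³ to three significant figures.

The peak of an instantaneous 1D plume sits at x = vt; there the Gaussian factor is 1 and C_max = M/(n_e·A·√(4πDt)), where n_e·A is the pore area the mass is dissolved in.
√(4πDt) = √(4π × 0.046 × 160) = 9.617 m, so C_max = 4.4/(0.39 × 18 × 9.617) = 0.0652 kg/m³.

0.0652 kg/m³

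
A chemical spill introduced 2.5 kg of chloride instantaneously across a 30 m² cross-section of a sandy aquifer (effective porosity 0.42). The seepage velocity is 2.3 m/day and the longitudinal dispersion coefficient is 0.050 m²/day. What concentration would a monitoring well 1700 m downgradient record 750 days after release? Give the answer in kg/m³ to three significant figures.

For an instantaneous plane source, C(x,t) = M/(n_e·A·√(4πDt)) · exp(−(x−vt)²/(4Dt)), with n_e·A the pore (flow) area.
Plume center vt = 2.3 × 750 = 1725 m, so the well at 1700 m is 25 m upgradient of the peak.
√(4πDt) = 21.71 m, giving peak height M/(n_e·A·√(4πDt)) = 2.5/(0.42 × 30 × 21.71) = 0.009139 kg/m³.
(x−vt)²/(4Dt) = (-25)²/(4 × 0.050 × 750) = 4.167; exp(−4.167) = 0.01550.
C = 0.009139 × 0.01550 = 0.000142 kg/m³.

0.000142 kg/m³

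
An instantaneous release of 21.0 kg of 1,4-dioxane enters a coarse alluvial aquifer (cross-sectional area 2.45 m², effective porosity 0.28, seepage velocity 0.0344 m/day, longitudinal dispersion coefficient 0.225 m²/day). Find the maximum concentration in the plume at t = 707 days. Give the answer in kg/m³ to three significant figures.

The peak of an instantaneous 1D plume sits at x = vt; there the Gaussian factor is 1 and C_max = M/(n_e·A·√(4πDt)), where n_e·A is the pore area the mass is dissolved in.
√(4πDt) = √(4π × 0.225 × 707) = 44.71 m, so C_max = 21.0/(0.28 × 2.45 × 44.71) = 0.685 kg/m³.

0.685 kg/m³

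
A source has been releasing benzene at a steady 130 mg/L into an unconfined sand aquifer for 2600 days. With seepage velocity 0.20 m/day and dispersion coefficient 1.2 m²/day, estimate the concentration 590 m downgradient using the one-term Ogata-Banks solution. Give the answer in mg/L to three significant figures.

24.4 mg/L

For a continuous step input, C/C₀ ≈ ½·erfc((x−vt)/(2√(Dt))).
vt = 0.20 × 2600 = 520 m and 2√(Dt) = 2√(1.2 × 2600) = 111.7 m.
Argument (x−vt)/(2√(Dt)) = (590 − 520)/111.7 = 0.6267; ½·erfc(0.6267) = 0.1877.
C = 130 × 0.1877 = 24.4 mg/L.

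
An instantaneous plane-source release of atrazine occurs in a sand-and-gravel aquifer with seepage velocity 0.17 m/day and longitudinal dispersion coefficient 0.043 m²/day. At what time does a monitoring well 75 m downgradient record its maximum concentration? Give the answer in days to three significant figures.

For the 1D instantaneous-source solution, setting ∂C/∂t = 0 at fixed x gives v²t² + 2Dt − x² = 0, so t = (√(D² + v²x²) − D)/v².
√(D² + v²x²) = √(0.043² + 0.17² × 75²) = 12.75; v² = 0.0289.
t = (12.75 − 0.043)/0.0289 = 440 days (vs. the pure-advection estimate x/v = 441 d).

440 days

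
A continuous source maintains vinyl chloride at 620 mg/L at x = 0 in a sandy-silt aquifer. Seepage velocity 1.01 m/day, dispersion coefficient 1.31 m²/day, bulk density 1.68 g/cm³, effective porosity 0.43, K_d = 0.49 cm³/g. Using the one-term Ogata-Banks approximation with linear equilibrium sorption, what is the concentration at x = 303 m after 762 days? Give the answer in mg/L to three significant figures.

Retardation factor R = 1 + ρ_b·K_d/n = 1 + 1.68 × 0.49/0.43 = 2.914.
Sorption retards both mechanisms: v_R = v/R = 0.3466 m/day, D_R = D/R = 0.4496 m²/day.
v_R·t = 0.3466 × 762 = 264.1092 m; 2√(D_R t) = 37.02 m; argument = (303 − 264.1092)/37.02 = 1.051.
C = C₀ × ½·erfc(1.051) = 620 × 0.06859 = 42.5 mg/L.

42.5 mg/L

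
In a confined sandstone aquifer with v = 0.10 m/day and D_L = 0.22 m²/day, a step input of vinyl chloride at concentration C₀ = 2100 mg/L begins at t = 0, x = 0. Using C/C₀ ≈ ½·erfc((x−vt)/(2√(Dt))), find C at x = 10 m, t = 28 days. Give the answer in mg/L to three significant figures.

For a continuous step input, C/C₀ ≈ ½·erfc((x−vt)/(2√(Dt))).
vt = 0.10 × 28 = 2.8 m and 2√(Dt) = 2√(0.22 × 28) = 4.964 m.
Argument (x−vt)/(2√(Dt)) = (10 − 2.8)/4.964 = 1.450; ½·erfc(1.450) = 0.02015.
C = 2100 × 0.02015 = 42.3 mg/L.

42.3 mg/L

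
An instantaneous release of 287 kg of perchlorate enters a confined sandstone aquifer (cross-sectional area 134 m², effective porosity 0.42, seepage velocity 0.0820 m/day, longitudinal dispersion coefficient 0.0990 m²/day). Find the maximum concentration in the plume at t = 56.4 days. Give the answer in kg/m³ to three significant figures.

The peak of an instantaneous 1D plume sits at x = vt; there the Gaussian factor is 1 and C_max = M/(n_e·A·√(4πDt)), where n_e·A is the pore area the mass is dissolved in.
√(4πDt) = √(4π × 0.0990 × 56.4) = 8.376 m, so C_max = 287/(0.42 × 134 × 8.376) = 0.609 kg/m³.

0.609 kg/m³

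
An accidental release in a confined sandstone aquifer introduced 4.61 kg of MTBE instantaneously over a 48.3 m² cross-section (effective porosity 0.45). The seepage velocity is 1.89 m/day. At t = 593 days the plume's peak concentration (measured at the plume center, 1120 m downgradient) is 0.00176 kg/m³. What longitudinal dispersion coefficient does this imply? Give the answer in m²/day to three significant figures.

1.95 m²/day

At the plume center C_max = M/(n_e·A·√(4πDt)), so D = M²/(4πt·(n_e·A·C_max)²).
n_e·A·C_max = 0.45 × 48.3 × 0.00176 = 0.03825 kg/m.
D = 4.61²/(4π × 593 × 0.03825²) = 1.95 m²/day.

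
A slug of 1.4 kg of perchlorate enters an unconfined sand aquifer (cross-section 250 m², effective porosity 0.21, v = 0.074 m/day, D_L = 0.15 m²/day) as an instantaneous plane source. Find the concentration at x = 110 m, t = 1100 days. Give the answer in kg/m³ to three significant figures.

0.000170 kg/m³

For an instantaneous plane source, C(x,t) = M/(n_e·A·√(4πDt)) · exp(−(x−vt)²/(4Dt)), with n_e·A the pore (flow) area.
Plume center vt = 0.074 × 1100 = 81.4 m, so the well at 110 m is 28.6 m downgradient of the peak.
√(4πDt) = 45.54 m, giving peak height M/(n_e·A·√(4πDt)) = 1.4/(0.21 × 250 × 45.54) = 0.0005856 kg/m³.
(x−vt)²/(4Dt) = (28.6)²/(4 × 0.15 × 1100) = 1.239; exp(−1.239) = 0.2897.
C = 0.0005856 × 0.2897 = 0.000170 kg/m³.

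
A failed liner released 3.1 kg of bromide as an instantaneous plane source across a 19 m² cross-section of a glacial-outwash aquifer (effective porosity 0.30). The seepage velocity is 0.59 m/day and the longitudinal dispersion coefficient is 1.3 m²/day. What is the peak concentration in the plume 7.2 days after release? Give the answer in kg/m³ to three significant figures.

0.0501 kg/m³

The peak of an instantaneous 1D plume sits at x = vt; there the Gaussian factor is 1 and C_max = M/(n_e·A·√(4πDt)), where n_e·A is the pore area the mass is dissolved in.
√(4πDt) = √(4π × 1.3 × 7.2) = 10.85 m, so C_max = 3.1/(0.30 × 19 × 10.85) = 0.0501 kg/m³.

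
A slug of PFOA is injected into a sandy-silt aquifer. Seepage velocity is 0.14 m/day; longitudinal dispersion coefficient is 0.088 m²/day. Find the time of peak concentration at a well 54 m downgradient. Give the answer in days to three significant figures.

For the 1D instantaneous-source solution, setting ∂C/∂t = 0 at fixed x gives v²t² + 2Dt − x² = 0, so t = (√(D² + v²x²) − D)/v².
√(D² + v²x²) = √(0.088² + 0.14² × 54²) = 7.561; v² = 0.0196.
t = (7.561 − 0.088)/0.0196 = 381 days (vs. the pure-advection estimate x/v = 386 d).

381 days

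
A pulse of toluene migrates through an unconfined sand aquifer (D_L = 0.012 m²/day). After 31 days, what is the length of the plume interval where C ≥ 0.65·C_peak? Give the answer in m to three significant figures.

1.60 m

The plume is Gaussian with σ = √(2Dt) = √(2 × 0.012 × 31) = 0.8626 m.
C/C_peak = exp(−Δx²/(2σ²)) = 0.65 ⇒ Δx = σ·√(−2 ln 0.65) = 0.8626 × 0.9282 = 0.8007 m.
Width = 2Δx = 1.60 m.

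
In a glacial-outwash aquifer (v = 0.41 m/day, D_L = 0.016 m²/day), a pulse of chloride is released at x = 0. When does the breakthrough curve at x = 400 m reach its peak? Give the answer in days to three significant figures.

For the 1D instantaneous-source solution, setting ∂C/∂t = 0 at fixed x gives v²t² + 2Dt − x² = 0, so t = (√(D² + v²x²) − D)/v².
√(D² + v²x²) = √(0.016² + 0.41² × 400²) = 164.0; v² = 0.1681.
t = (164.0 − 0.016)/0.1681 = 976 days (vs. the pure-advection estimate x/v = 976 d).

976 days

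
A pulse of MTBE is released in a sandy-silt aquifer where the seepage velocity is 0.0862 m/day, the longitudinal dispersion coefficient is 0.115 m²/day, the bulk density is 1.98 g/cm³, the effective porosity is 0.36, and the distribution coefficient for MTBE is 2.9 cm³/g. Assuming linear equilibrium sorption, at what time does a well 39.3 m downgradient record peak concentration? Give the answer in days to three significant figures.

Retardation factor R = 1 + ρ_b·K_d/n = 1 + 1.98 × 2.9/0.36 = 16.95.
Sorption retards both mechanisms: v_R = v/R = 0.005086 m/day, D_R = D/R = 0.006785 m²/day.
Peak time from v_R²t² + 2D_R t − x² = 0: t = (√(D_R² + v_R²x²) − D_R)/v_R².
√(D_R² + v_R²x²) = √(0.006785² + 0.005086² × 39.3²) = 0.2000; v_R² = 2.587e-05.
t = (0.2000 − 0.006785)/2.587e-05 = 7470 days.

7470 days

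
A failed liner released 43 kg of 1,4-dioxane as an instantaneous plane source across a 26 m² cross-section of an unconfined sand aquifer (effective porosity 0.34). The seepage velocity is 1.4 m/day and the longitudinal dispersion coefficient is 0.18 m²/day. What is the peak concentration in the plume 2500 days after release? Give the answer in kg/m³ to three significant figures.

0.0647 kg/m³

The peak of an instantaneous 1D plume sits at x = vt; there the Gaussian factor is 1 and C_max = M/(n_e·A·√(4πDt)), where n_e·A is the pore area the mass is dissolved in.
√(4πDt) = √(4π × 0.18 × 2500) = 75.20 m, so C_max = 43/(0.34 × 26 × 75.20) = 0.0647 kg/m³.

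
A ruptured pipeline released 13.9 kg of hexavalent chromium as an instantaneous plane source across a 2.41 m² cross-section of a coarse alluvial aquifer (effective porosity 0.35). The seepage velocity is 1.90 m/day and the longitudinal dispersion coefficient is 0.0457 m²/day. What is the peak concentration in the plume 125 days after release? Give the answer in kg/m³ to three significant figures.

1.94 kg/m³

The peak of an instantaneous 1D plume sits at x = vt; there the Gaussian factor is 1 and C_max = M/(n_e·A·√(4πDt)), where n_e·A is the pore area the mass is dissolved in.
√(4πDt) = √(4π × 0.0457 × 125) = 8.473 m, so C_max = 13.9/(0.35 × 2.41 × 8.473) = 1.94 kg/m³.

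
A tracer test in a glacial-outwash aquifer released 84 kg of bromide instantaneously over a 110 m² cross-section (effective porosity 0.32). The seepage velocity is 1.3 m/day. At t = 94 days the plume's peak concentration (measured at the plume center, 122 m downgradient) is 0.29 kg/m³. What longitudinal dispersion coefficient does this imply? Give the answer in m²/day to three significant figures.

0.0573 m²/day

At the plume center C_max = M/(n_e·A·√(4πDt)), so D = M²/(4πt·(n_e·A·C_max)²).
n_e·A·C_max = 0.32 × 110 × 0.29 = 10.21 kg/m.
D = 84²/(4π × 94 × 10.21²) = 0.0573 m²/day.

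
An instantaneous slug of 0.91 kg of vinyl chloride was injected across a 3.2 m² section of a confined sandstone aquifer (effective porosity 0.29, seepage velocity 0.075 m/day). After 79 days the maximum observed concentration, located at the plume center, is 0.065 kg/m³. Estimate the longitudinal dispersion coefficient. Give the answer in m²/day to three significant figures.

At the plume center C_max = M/(n_e·A·√(4πDt)), so D = M²/(4πt·(n_e·A·C_max)²).
n_e·A·C_max = 0.29 × 3.2 × 0.065 = 0.06032 kg/m.
D = 0.91²/(4π × 79 × 0.06032²) = 0.229 m²/day.

0.229 m²/day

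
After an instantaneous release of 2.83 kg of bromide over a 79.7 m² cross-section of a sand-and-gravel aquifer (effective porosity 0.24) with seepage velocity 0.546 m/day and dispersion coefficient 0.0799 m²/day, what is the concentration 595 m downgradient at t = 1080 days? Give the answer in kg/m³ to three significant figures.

0.00414 kg/m³

For an instantaneous plane source, C(x,t) = M/(n_e·A·√(4πDt)) · exp(−(x−vt)²/(4Dt)), with n_e·A the pore (flow) area.
Plume center vt = 0.546 × 1080 = 589.68 m, so the well at 595 m is 5.32 m downgradient of the peak.
√(4πDt) = 32.93 m, giving peak height M/(n_e·A·√(4πDt)) = 2.83/(0.24 × 79.7 × 32.93) = 0.004493 kg/m³.
(x−vt)²/(4Dt) = (5.32)²/(4 × 0.0799 × 1080) = 0.08200; exp(−0.08200) = 0.9213.
C = 0.004493 × 0.9213 = 0.00414 kg/m³.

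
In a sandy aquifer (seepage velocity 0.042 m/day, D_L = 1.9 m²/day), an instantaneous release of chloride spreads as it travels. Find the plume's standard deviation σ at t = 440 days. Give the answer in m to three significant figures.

40.9 m

Dispersive spreading gives a Gaussian with σ² = 2Dt; advection only shifts the center.
σ = √(2 × 1.9 × 440) = 40.9 m.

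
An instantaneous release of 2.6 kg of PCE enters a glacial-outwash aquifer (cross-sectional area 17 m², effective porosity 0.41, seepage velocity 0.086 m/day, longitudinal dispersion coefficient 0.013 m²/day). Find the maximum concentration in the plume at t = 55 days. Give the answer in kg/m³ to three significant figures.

The peak of an instantaneous 1D plume sits at x = vt; there the Gaussian factor is 1 and C_max = M/(n_e·A·√(4πDt)), where n_e·A is the pore area the mass is dissolved in.
√(4πDt) = √(4π × 0.013 × 55) = 2.997 m, so C_max = 2.6/(0.41 × 17 × 2.997) = 0.124 kg/m³.

0.124 kg/m³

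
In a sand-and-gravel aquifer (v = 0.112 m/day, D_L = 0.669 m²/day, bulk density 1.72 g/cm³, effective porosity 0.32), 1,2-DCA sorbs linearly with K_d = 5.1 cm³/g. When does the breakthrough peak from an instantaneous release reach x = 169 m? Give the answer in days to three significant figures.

41400 days

Retardation factor R = 1 + ρ_b·K_d/n = 1 + 1.72 × 5.1/0.32 = 28.41.
Sorption retards both mechanisms: v_R = v/R = 0.003942 m/day, D_R = D/R = 0.02355 m²/day.
Peak time from v_R²t² + 2D_R t − x² = 0: t = (√(D_R² + v_R²x²) − D_R)/v_R².
√(D_R² + v_R²x²) = √(0.02355² + 0.003942² × 169²) = 0.6666; v_R² = 1.554e-05.
t = (0.6666 − 0.02355)/1.554e-05 = 41400 days.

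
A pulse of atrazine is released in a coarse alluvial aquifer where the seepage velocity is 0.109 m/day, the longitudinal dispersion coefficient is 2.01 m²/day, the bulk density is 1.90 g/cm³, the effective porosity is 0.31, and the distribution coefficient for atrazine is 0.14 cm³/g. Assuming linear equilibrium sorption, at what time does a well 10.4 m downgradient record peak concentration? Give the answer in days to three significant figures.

46.5 days

Retardation factor R = 1 + ρ_b·K_d/n = 1 + 1.90 × 0.14/0.31 = 1.858.
Sorption retards both mechanisms: v_R = v/R = 0.05867 m/day, D_R = D/R = 1.082 m²/day.
Peak time from v_R²t² + 2D_R t − x² = 0: t = (√(D_R² + v_R²x²) − D_R)/v_R².
√(D_R² + v_R²x²) = √(1.082² + 0.05867² × 10.4²) = 1.242; v_R² = 0.003442.
t = (1.242 − 1.082)/0.003442 = 46.5 days.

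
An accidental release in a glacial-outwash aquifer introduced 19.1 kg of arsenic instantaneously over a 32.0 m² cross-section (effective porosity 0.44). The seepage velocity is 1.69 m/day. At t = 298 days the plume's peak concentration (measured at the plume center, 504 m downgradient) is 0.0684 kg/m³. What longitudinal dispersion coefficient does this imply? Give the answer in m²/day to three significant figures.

0.105 m²/day

At the plume center C_max = M/(n_e·A·√(4πDt)), so D = M²/(4πt·(n_e·A·C_max)²).
n_e·A·C_max = 0.44 × 32.0 × 0.0684 = 0.9631 kg/m.
D = 19.1²/(4π × 298 × 0.9631²) = 0.105 m²/day.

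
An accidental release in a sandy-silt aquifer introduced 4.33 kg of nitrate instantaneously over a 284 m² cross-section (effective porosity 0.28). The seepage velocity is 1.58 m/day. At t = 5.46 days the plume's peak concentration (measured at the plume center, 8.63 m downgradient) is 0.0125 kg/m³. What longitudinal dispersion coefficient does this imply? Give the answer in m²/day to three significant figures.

At the plume center C_max = M/(n_e·A·√(4πDt)), so D = M²/(4πt·(n_e·A·C_max)²).
n_e·A·C_max = 0.28 × 284 × 0.0125 = 0.9940 kg/m.
D = 4.33²/(4π × 5.46 × 0.9940²) = 0.277 m²/day.

0.277 m²/day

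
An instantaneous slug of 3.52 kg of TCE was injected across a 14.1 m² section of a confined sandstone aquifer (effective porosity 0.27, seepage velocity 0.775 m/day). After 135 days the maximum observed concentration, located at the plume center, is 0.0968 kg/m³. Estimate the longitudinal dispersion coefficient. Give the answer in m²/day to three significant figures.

0.0538 m²/day

At the plume center C_max = M/(n_e·A·√(4πDt)), so D = M²/(4πt·(n_e·A·C_max)²).
n_e·A·C_max = 0.27 × 14.1 × 0.0968 = 0.3685 kg/m.
D = 3.52²/(4π × 135 × 0.3685²) = 0.0538 m²/day.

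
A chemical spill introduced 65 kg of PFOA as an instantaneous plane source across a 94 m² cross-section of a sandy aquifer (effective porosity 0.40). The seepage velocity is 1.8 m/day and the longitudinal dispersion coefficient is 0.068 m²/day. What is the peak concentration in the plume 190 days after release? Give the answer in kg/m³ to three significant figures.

The peak of an instantaneous 1D plume sits at x = vt; there the Gaussian factor is 1 and C_max = M/(n_e·A·√(4πDt)), where n_e·A is the pore area the mass is dissolved in.
√(4πDt) = √(4π × 0.068 × 190) = 12.74 m, so C_max = 65/(0.40 × 94 × 12.74) = 0.136 kg/m³.

0.136 kg/m³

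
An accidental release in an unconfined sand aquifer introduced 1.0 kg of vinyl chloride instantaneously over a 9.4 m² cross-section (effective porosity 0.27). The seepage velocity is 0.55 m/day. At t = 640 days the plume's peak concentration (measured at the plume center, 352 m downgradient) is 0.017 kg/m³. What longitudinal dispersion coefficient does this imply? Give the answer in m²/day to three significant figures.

0.0668 m²/day

At the plume center C_max = M/(n_e·A·√(4πDt)), so D = M²/(4πt·(n_e·A·C_max)²).
n_e·A·C_max = 0.27 × 9.4 × 0.017 = 0.04315 kg/m.
D = 1.0²/(4π × 640 × 0.04315²) = 0.0668 m²/day.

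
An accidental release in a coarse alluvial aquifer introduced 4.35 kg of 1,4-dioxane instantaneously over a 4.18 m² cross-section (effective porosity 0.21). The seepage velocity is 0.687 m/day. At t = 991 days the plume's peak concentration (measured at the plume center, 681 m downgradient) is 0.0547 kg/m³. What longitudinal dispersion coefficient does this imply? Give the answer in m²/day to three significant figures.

At the plume center C_max = M/(n_e·A·√(4πDt)), so D = M²/(4πt·(n_e·A·C_max)²).
n_e·A·C_max = 0.21 × 4.18 × 0.0547 = 0.04802 kg/m.
D = 4.35²/(4π × 991 × 0.04802²) = 0.659 m²/day.

0.659 m²/day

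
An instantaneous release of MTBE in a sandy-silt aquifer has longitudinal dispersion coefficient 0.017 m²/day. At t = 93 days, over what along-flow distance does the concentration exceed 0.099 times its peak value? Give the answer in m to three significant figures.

7.65 m

The plume is Gaussian with σ = √(2Dt) = √(2 × 0.017 × 93) = 1.778 m.
C/C_peak = exp(−Δx²/(2σ²)) = 0.099 ⇒ Δx = σ·√(−2 ln 0.099) = 1.778 × 2.151 = 3.824 m.
Width = 2Δx = 7.65 m.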